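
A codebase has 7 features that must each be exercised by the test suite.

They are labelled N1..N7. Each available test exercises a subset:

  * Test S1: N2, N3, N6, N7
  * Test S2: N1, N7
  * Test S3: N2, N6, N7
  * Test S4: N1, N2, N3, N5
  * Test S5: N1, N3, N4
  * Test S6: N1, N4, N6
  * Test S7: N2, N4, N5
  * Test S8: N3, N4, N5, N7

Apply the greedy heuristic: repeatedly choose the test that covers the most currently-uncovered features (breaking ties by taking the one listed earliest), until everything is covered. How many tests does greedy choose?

3

Greedy: pick S1 (covers 4 new) → pick S4 (covers 2 new) → pick S5 (covers 1 new). Total picks: 3.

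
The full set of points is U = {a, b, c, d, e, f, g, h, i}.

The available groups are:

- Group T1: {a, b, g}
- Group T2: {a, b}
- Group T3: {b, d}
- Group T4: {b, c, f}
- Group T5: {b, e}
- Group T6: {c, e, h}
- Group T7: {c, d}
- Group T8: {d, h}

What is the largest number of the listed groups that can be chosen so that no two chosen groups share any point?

2

T2, T8 are pairwise disjoint (T2={a,b}; T8={d,h}).
Every remaining group overlaps one of these, and no 3 of the listed groups are pairwise disjoint, so 2 is the maximum.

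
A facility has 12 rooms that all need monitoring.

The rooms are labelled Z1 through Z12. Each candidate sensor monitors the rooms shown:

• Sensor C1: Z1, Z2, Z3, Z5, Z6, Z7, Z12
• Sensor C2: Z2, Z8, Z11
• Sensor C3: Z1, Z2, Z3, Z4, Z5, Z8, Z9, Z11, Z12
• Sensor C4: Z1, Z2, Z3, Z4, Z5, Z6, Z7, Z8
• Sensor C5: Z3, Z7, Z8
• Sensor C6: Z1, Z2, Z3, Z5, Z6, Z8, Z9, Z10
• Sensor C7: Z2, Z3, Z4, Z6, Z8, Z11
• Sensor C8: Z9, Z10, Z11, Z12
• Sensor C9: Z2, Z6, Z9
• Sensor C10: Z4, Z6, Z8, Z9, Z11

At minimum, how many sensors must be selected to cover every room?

2

Take {C4, C8}. Their union is {Z1, Z2, Z3, Z4, Z5, Z6, Z7, Z8, Z9, Z10, Z11, Z12}, which is all 12 rooms.
No single sensor has all 12 rooms (the largest, C3, has 9), so 2 is optimal.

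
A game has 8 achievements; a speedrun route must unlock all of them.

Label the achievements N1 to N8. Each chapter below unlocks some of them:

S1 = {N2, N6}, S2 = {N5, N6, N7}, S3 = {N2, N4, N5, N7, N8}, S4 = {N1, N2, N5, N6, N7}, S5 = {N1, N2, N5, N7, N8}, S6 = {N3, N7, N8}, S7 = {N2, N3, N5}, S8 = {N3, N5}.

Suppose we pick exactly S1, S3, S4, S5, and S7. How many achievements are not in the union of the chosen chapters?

Union of S1, S3, S4, S5, S7 = {N1, N2, N3, N4, N5, N6, N7, N8} — that's every achievement, so 0 are uncovered.

0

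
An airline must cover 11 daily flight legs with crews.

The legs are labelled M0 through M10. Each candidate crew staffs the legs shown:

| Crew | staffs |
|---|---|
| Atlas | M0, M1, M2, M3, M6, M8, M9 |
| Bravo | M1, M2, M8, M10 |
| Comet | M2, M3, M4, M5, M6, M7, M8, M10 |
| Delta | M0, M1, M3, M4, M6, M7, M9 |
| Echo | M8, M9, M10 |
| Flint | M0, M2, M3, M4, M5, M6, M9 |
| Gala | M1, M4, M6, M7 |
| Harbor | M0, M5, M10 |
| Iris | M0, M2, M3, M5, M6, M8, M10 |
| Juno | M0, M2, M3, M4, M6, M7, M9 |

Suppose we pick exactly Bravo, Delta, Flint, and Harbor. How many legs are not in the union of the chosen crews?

Union of Bravo, Delta, Flint, Harbor = {M0, M1, M2, M3, M4, M5, M6, M7, M8, M9, M10} — that's every leg, so 0 are uncovered.

0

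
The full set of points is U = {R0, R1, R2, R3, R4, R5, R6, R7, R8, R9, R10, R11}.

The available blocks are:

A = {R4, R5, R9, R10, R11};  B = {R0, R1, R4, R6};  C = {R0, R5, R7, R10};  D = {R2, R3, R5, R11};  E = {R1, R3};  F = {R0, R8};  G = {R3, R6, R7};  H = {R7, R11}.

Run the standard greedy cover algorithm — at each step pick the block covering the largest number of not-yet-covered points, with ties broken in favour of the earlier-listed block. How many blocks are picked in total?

Greedy: pick A (covers 5 new) → pick B (covers 3 new) → pick D (covers 2 new) → pick C (covers 1 new) → pick F (covers 1 new). Total picks: 5.

5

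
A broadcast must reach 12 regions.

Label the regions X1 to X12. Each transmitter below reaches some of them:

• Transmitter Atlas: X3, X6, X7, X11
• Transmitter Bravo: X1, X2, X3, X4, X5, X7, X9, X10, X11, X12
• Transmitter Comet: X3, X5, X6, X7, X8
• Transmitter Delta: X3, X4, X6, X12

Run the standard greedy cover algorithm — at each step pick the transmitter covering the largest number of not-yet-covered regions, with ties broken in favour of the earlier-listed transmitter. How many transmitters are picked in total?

Greedy: pick Bravo (covers 10 new) → pick Comet (covers 2 new). Total picks: 2.

2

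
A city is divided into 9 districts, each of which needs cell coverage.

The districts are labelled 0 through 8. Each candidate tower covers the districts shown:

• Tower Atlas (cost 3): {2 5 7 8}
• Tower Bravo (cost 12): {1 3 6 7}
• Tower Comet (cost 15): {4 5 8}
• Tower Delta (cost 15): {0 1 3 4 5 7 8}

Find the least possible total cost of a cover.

30

Atlas, Bravo, Delta together cover every district (Atlas ∪ Bravo ∪ Delta = {0, 1, 2, 3, 4, 5, 6, 7, 8}); total cost 3 + 12 + 15 = 30.
No covering selection has total cost below 30.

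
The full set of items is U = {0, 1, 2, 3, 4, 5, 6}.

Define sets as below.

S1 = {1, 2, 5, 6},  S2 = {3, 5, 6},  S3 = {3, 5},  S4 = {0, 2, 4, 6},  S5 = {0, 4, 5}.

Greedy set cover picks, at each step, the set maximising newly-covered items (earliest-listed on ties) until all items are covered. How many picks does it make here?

3

Greedy: pick S1 (covers 4 new) → pick S4 (covers 2 new) → pick S2 (covers 1 new). Total picks: 3.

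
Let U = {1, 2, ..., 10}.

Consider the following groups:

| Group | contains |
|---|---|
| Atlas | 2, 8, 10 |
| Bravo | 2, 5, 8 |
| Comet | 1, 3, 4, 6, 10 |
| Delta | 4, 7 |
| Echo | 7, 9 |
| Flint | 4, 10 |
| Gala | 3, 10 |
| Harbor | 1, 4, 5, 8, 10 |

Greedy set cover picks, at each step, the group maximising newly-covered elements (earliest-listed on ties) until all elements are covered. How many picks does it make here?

Greedy: pick Comet (covers 5 new) → pick Bravo (covers 3 new) → pick Echo (covers 2 new). Total picks: 3.

3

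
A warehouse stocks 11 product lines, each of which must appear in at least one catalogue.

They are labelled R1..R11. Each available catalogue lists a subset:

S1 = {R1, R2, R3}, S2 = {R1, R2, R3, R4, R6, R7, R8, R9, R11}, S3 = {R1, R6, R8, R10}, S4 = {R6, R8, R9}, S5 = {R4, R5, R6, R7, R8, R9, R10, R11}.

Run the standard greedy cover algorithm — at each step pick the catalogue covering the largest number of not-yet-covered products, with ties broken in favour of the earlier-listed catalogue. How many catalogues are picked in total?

Greedy: pick S2 (covers 9 new) → pick S5 (covers 2 new). Total picks: 2.

2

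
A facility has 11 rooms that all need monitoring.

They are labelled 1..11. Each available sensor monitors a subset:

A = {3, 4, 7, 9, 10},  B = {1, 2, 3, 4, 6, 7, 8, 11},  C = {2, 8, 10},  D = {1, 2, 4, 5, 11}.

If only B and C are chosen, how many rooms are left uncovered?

2

Union of B, C = {1, 2, 3, 4, 6, 7, 8, 10, 11}.
Not covered: 5, 9 — 2 rooms.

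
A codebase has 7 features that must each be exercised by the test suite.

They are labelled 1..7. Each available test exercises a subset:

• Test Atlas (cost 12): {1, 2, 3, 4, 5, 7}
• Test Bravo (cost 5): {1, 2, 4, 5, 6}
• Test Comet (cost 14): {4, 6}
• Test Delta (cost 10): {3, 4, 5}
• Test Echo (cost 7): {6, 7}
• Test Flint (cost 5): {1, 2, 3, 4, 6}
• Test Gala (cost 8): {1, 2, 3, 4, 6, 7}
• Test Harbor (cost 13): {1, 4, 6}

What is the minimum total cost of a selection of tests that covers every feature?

13

Bravo, Gala together cover every feature (Bravo ∪ Gala = {1, 2, 3, 4, 5, 6, 7}); total cost 5 + 8 = 13.
No covering selection has total cost below 13.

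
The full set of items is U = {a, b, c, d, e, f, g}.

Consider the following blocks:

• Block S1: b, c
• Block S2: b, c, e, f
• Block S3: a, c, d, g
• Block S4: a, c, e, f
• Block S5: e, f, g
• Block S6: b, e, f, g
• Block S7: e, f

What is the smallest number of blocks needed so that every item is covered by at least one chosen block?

S3 and S6 cover everything between them: the union {a, b, c, d, e, f, g} is all of U.
No single block has all 7 items (the largest, S2, has 4), so 2 is optimal.

2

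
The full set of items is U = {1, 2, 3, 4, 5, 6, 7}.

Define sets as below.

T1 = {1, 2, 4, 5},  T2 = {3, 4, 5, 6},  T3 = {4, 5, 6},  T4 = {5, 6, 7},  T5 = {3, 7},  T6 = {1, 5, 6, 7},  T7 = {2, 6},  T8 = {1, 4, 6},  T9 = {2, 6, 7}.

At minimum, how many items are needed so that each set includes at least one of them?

3

The 3 items {2, 4, 7} hit every set.
No choice of 2 items meets every set, so 3 is the minimum.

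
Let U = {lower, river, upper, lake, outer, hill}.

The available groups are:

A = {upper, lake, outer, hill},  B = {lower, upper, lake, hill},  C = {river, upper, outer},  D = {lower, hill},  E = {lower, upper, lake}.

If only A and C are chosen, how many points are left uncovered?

1

Union of A, C = {river, upper, lake, outer, hill}.
Not covered: lower — 1 point.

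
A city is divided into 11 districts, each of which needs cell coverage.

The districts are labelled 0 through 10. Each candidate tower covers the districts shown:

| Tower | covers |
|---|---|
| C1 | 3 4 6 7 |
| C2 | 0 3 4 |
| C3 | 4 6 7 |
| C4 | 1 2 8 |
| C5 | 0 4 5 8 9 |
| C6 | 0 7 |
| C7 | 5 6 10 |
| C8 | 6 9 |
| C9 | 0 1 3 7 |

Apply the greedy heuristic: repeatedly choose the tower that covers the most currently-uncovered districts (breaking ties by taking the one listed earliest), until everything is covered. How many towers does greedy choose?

Greedy: pick C5 (covers 5 new) → pick C1 (covers 3 new) → pick C4 (covers 2 new) → pick C7 (covers 1 new). Total picks: 4.

4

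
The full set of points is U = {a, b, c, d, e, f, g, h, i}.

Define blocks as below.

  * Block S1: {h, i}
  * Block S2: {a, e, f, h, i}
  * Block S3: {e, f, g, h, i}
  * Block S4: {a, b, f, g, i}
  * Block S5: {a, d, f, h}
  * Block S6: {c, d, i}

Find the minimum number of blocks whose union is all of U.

3

S3 and S4 and S6 together: S3 ∪ S4 ∪ S6 = {a, b, c, d, e, f, g, h, i} — every point is covered.
Only S4 contains b, so S4 is forced; the remaining 4 points need at least 2 more blocks (each remaining block adds at most 2) — so at least 3 blocks are needed, and 3 is optimal.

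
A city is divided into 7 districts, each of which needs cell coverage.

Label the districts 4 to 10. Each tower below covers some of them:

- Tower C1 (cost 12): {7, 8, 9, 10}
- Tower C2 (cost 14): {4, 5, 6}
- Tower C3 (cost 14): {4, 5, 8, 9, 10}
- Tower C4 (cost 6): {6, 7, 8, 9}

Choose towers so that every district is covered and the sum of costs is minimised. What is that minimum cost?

20

C3, C4 together cover every district (C3 ∪ C4 = {4, 5, 6, 7, 8, 9, 10}); total cost 14 + 6 = 20.
No covering selection has total cost below 20.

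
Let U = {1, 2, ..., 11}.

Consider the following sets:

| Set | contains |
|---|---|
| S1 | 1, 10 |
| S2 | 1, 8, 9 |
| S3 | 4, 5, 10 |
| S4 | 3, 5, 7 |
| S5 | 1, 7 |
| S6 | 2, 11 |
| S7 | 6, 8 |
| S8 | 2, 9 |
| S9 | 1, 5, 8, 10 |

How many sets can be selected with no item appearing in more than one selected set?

4

S1, S4, S7, S8 are pairwise disjoint (S1={1,10}; S4={3,5,7}; S7={6,8}; S8={2,9}).
Every remaining set overlaps one of these, and no 5 of the listed sets are pairwise disjoint, so 4 is the maximum.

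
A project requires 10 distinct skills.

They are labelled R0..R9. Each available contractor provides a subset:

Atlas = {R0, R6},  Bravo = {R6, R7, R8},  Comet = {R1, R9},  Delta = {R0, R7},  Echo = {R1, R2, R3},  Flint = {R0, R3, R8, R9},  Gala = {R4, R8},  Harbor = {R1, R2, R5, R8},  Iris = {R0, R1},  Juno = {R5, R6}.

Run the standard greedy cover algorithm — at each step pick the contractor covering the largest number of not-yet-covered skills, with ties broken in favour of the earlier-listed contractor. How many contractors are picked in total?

4

Greedy: pick Flint (covers 4 new) → pick Harbor (covers 3 new) → pick Bravo (covers 2 new) → pick Gala (covers 1 new). Total picks: 4.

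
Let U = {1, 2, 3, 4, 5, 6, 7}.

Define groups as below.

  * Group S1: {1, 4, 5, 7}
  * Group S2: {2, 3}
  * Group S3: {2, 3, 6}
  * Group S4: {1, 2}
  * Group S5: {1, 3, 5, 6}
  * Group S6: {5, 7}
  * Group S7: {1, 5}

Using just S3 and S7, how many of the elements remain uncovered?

Union of S3, S7 = {1, 2, 3, 5, 6}.
Not covered: 4, 7 — 2 elements.

2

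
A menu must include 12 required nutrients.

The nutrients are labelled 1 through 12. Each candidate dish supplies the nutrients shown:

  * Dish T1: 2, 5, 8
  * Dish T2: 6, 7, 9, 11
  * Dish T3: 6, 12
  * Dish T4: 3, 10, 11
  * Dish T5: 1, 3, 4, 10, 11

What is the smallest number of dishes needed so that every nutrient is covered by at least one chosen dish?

T1 and T2 and T3 and T5 together: T1 ∪ T2 ∪ T3 ∪ T5 = {1, 2, 3, 4, 5, 6, 7, 8, 9, 10, 11, 12} — every nutrient is covered.
Only T5 contains 1, so T5 is forced; the remaining 7 nutrients need at least 3 more dishes (each remaining dish adds at most 3) — so at least 4 dishes are needed, and 4 is optimal.

4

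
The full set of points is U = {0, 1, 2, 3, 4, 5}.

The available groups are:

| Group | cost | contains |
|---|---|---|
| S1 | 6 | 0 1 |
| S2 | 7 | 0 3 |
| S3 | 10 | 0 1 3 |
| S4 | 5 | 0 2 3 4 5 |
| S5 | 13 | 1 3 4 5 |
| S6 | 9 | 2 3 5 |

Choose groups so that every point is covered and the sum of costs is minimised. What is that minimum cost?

11

S1, S4 together cover every point (S1 ∪ S4 = {0, 1, 2, 3, 4, 5}); total cost 6 + 5 = 11.
No covering selection has total cost below 11.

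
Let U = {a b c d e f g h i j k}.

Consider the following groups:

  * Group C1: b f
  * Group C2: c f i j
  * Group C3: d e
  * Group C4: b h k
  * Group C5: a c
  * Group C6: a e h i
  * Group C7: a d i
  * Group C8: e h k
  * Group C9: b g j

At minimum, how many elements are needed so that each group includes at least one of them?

4

T = {b, c, d, e} meets every group (each contains at least one member of T), and |T| = 4.
No choice of 3 elements meets every group, so 4 is the minimum.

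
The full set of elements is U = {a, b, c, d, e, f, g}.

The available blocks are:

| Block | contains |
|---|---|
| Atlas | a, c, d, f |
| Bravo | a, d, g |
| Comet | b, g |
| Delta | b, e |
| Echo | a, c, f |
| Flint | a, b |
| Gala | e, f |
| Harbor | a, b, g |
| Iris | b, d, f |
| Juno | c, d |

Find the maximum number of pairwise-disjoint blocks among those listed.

Comet, Gala, Juno are pairwise disjoint (Comet={b,g}; Gala={e,f}; Juno={c,d}).
Every remaining block overlaps one of these, and no 4 of the listed blocks are pairwise disjoint, so 3 is the maximum.

3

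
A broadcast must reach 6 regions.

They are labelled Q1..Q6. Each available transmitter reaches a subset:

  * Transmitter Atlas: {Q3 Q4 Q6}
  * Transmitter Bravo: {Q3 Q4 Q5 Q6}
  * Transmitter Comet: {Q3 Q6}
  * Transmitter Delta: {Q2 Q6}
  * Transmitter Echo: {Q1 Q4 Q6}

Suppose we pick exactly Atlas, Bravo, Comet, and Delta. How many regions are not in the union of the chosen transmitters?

1

Union of Atlas, Bravo, Comet, Delta = {Q2, Q3, Q4, Q5, Q6}.
Not covered: Q1 — 1 region.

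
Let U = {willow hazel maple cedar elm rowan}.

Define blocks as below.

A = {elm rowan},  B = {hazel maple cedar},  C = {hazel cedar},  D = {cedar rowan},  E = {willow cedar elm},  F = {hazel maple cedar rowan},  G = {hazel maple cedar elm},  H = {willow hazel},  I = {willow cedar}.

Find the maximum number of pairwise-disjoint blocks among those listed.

A, H are pairwise disjoint (A={elm,rowan}; H={willow,hazel}).
Every remaining block overlaps one of these, and no 3 of the listed blocks are pairwise disjoint, so 2 is the maximum.

2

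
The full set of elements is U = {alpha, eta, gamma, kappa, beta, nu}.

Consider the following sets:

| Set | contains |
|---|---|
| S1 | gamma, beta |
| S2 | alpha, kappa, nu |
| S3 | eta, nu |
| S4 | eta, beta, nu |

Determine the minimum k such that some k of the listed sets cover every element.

S1 and S2 and S3 together: S1 ∪ S2 ∪ S3 = {alpha, eta, gamma, kappa, beta, nu} — every element is covered.
Only S2 contains alpha, so S2 is forced; the remaining 3 elements need at least 2 more sets (each remaining set adds at most 2) — so at least 3 sets are needed, and 3 is optimal.

3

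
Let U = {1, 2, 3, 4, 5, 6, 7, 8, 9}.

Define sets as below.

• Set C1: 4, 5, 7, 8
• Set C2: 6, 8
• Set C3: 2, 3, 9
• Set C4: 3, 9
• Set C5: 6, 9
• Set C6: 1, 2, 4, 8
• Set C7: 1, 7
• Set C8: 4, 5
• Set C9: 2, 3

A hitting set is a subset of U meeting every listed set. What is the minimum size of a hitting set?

H = {1, 3, 5, 6} meets every set (each contains at least one member of H), and |H| = 4.
The sets C2, C4, C7, C8 are pairwise disjoint, so any hitting set needs a separate item for each — at least 4. Hence 4 is optimal.

4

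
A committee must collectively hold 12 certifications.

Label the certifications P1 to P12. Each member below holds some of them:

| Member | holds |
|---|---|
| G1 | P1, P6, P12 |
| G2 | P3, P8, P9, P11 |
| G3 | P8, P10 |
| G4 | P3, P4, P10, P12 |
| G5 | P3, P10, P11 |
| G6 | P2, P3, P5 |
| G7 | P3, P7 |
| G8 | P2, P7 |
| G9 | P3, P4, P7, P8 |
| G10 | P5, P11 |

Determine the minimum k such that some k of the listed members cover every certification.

G1 and G2 and G4 and G6 and G9 together: G1 ∪ G2 ∪ G4 ∪ G6 ∪ G9 = {P1, P2, P3, P4, P5, P6, P7, P8, P9, P10, P11, P12} — every certification is covered.
No 4 of the 10 members cover everything (all 210 combinations miss at least one certification), so 5 is optimal.

5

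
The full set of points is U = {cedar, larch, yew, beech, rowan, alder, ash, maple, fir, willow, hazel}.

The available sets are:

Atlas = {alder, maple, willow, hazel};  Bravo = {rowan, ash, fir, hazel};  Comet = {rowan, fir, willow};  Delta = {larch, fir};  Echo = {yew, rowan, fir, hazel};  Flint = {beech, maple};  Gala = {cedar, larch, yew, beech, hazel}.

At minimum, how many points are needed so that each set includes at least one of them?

The 3 points {larch, rowan, maple} hit every set.
No choice of 2 points meets every set, so 3 is the minimum.

3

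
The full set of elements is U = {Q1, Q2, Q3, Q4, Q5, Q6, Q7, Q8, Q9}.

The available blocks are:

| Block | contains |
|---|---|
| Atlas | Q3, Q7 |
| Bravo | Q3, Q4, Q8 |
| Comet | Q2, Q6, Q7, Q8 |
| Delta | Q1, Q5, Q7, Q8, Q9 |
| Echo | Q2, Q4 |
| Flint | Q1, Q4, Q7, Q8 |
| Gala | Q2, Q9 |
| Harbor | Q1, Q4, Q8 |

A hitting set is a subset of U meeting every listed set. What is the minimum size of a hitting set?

H = {Q2, Q3, Q8} meets every block (each contains at least one member of H), and |H| = 3.
The blocks Atlas, Gala, Harbor are pairwise disjoint, so any hitting set needs a separate element for each — at least 3. Hence 3 is optimal.

3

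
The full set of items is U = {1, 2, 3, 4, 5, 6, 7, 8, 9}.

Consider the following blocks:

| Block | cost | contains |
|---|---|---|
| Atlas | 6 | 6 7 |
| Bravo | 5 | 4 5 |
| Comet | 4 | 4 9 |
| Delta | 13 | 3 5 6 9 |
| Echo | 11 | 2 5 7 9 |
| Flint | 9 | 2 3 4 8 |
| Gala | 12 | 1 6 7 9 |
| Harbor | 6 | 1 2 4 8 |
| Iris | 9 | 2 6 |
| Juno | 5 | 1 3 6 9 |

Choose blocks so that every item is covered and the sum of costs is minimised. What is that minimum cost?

Atlas, Bravo, Harbor, Juno together cover every item (Atlas ∪ Bravo ∪ Harbor ∪ Juno = {1, 2, 3, 4, 5, 6, 7, 8, 9}); total cost 6 + 5 + 6 + 5 = 22.
No covering selection has total cost below 22.

22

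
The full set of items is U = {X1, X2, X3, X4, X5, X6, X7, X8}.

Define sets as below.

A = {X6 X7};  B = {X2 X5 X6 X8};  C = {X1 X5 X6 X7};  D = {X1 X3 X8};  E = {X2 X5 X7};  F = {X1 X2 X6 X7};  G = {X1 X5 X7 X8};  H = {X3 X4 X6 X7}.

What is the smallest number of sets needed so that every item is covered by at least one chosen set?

B and G and H together: B ∪ G ∪ H = {X1, X2, X3, X4, X5, X6, X7, X8} — every item is covered.
Only H contains X4, so H is forced; the remaining 4 items need at least 2 more sets (each remaining set adds at most 3) — so at least 3 sets are needed, and 3 is optimal.

3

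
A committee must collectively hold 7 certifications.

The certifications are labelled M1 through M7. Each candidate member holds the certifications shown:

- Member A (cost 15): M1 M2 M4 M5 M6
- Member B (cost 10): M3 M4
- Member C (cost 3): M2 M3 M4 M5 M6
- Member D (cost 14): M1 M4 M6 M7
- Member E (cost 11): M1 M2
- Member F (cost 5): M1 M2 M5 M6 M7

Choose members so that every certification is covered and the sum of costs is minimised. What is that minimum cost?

C, F together cover every certification (C ∪ F = {M1, M2, M3, M4, M5, M6, M7}); total cost 3 + 5 = 8.
No covering selection has total cost below 8.

8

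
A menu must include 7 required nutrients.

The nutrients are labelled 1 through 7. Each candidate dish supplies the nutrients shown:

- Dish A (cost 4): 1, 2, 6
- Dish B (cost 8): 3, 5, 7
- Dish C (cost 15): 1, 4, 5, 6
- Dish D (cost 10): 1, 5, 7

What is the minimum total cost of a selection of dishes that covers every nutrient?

27

A, B, C together cover every nutrient (A ∪ B ∪ C = {1, 2, 3, 4, 5, 6, 7}); total cost 4 + 8 + 15 = 27.
No covering selection has total cost below 27.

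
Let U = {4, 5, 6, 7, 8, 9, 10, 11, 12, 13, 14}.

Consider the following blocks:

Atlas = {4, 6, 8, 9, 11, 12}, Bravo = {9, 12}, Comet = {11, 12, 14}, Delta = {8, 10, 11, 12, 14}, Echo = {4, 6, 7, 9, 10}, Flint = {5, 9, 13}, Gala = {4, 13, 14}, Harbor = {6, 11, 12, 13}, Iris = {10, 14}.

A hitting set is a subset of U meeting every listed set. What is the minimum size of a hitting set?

3

The 3 items {9, 13, 14} hit every block.
No choice of 2 items meets every block, so 3 is the minimum.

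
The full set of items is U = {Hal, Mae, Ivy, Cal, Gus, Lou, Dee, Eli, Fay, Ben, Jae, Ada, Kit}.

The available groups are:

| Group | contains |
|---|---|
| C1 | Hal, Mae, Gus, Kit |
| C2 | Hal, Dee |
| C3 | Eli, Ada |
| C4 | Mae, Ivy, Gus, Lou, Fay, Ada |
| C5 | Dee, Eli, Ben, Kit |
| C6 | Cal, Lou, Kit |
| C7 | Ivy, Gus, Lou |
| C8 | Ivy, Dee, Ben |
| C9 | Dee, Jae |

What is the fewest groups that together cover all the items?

5

C1 and C4 and C5 and C6 and C9 together: C1 ∪ C4 ∪ C5 ∪ C6 ∪ C9 = {Hal, Mae, Ivy, Cal, Gus, Lou, Dee, Eli, Fay, Ben, Jae, Ada, Kit} — every item is covered.
No 4 of the 9 groups cover everything (all 126 combinations miss at least one item), so 5 is optimal.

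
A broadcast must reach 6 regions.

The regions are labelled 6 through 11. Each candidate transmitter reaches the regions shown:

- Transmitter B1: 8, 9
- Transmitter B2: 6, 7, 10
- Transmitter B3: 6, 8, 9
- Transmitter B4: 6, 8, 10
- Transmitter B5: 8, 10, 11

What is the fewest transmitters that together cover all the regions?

Take {B1, B2, B5}. Their union is {6, 7, 8, 9, 10, 11}, which is all 6 regions.
Only B2 contains 7, so B2 is forced; the remaining 3 regions need at least 2 more transmitters (each remaining transmitter adds at most 2) — so at least 3 transmitters are needed, and 3 is optimal.

3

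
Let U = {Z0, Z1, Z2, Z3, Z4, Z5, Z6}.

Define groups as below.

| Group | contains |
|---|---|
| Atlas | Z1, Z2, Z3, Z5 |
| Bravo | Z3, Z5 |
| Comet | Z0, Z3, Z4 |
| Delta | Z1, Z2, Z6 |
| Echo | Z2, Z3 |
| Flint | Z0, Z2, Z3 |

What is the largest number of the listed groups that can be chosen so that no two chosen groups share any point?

Bravo, Delta are pairwise disjoint (Bravo={Z3,Z5}; Delta={Z1,Z2,Z6}).
Every remaining group overlaps one of these, and no 3 of the listed groups are pairwise disjoint, so 2 is the maximum.

2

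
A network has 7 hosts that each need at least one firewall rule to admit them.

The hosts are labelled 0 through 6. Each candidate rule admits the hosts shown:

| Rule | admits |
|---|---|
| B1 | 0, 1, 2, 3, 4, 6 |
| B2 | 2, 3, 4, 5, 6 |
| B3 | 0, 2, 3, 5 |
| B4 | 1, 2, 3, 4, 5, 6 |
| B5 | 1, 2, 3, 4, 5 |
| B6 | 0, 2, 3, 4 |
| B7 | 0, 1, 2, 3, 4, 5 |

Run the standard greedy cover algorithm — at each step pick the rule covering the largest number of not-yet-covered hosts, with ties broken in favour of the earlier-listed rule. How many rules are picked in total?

2

Greedy: pick B1 (covers 6 new) → pick B2 (covers 1 new). Total picks: 2.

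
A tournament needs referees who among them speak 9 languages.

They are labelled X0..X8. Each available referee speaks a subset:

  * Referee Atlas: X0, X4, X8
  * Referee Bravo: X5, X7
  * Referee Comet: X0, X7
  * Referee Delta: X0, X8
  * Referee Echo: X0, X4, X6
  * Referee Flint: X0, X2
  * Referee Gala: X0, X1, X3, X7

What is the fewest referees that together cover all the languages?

Take {Bravo, Delta, Echo, Flint, Gala}. Their union is {X0, X1, X2, X3, X4, X5, X6, X7, X8}, which is all 9 languages.
No 4 of the 7 referees cover everything (all 35 combinations miss at least one language), so 5 is optimal.

5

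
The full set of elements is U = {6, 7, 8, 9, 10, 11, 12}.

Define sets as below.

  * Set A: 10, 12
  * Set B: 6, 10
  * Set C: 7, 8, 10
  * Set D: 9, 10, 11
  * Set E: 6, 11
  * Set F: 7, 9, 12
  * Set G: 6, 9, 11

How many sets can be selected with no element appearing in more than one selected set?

B, F are pairwise disjoint (B={6,10}; F={7,9,12}).
Every remaining set overlaps one of these, and no 3 of the listed sets are pairwise disjoint, so 2 is the maximum.

2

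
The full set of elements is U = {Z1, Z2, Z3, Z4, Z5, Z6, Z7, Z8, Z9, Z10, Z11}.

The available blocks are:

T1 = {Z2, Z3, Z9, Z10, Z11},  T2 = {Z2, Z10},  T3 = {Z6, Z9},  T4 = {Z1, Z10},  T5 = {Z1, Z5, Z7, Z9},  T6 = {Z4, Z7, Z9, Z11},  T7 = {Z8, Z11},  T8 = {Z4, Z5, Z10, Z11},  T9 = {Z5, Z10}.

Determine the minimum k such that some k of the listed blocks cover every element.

5

T1 and T3 and T5 and T6 and T7 together: T1 ∪ T3 ∪ T5 ∪ T6 ∪ T7 = {Z1, Z2, Z3, Z4, Z5, Z6, Z7, Z8, Z9, Z10, Z11} — every element is covered.
No 4 of the 9 blocks cover everything (all 126 combinations miss at least one element), so 5 is optimal.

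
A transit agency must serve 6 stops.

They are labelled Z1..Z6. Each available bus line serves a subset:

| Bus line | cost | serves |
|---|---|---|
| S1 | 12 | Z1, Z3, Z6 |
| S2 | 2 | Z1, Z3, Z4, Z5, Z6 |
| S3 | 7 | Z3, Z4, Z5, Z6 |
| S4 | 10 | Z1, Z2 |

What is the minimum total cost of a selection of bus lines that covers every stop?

S2, S4 together cover every stop (S2 ∪ S4 = {Z1, Z2, Z3, Z4, Z5, Z6}); total cost 2 + 10 = 12.
No covering selection has total cost below 12.

12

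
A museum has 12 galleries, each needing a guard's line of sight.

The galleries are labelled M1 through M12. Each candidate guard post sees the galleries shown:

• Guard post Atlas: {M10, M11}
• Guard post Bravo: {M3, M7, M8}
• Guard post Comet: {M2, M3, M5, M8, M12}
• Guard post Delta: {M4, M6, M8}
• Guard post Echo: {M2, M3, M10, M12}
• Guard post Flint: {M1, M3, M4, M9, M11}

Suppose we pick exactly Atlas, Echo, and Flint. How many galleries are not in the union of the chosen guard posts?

Union of Atlas, Echo, Flint = {M1, M2, M3, M4, M9, M10, M11, M12}.
Not covered: M5, M6, M7, M8 — 4 galleries.

4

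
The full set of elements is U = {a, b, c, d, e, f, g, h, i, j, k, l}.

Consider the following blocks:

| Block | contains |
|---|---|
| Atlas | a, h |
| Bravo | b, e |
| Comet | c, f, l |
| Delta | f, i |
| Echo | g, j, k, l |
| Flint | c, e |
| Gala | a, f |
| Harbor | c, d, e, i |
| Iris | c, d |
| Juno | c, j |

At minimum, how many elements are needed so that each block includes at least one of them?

The 5 elements {a, b, c, i, l} hit every block.
The blocks Atlas, Bravo, Delta, Echo, Iris are pairwise disjoint, so any hitting set needs a separate element for each — at least 5. Hence 5 is optimal.

5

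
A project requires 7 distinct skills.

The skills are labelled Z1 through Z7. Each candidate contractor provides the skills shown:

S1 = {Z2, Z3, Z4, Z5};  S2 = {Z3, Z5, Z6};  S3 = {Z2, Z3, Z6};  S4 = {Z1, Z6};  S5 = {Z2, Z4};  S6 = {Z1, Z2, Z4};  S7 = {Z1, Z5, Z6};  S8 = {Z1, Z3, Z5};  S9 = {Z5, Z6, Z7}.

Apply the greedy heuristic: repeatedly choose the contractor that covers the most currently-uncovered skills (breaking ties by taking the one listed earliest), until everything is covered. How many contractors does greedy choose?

3

Greedy: pick S1 (covers 4 new) → pick S4 (covers 2 new) → pick S9 (covers 1 new). Total picks: 3.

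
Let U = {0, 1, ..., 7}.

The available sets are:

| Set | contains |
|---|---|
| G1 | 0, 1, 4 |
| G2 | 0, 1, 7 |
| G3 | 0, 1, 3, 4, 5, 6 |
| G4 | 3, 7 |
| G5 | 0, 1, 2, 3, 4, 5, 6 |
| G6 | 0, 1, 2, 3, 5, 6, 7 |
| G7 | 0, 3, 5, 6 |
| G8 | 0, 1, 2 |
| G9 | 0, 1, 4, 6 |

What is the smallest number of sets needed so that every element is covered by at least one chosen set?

G5 and G6 cover everything between them: the union {0, 1, 2, 3, 4, 5, 6, 7} is all of U.
No single set has all 8 elements (the largest, G5, has 7), so 2 is optimal.

2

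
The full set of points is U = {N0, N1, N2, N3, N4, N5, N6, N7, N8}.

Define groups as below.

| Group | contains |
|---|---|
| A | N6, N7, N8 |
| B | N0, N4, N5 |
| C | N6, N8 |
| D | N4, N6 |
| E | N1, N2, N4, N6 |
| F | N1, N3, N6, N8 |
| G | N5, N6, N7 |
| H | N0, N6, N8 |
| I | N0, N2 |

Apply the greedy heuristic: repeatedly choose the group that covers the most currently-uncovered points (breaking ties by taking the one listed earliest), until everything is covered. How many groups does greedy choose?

4

Greedy: pick E (covers 4 new) → pick A (covers 2 new) → pick B (covers 2 new) → pick F (covers 1 new). Total picks: 4.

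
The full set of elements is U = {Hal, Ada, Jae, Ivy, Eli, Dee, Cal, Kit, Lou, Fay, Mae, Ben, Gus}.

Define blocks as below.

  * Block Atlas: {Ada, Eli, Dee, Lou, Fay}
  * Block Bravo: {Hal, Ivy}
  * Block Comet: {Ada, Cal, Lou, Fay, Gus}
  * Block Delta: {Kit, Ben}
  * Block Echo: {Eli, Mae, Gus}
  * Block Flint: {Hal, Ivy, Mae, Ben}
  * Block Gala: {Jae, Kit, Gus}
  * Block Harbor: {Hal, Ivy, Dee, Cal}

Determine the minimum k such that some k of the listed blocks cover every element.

Atlas, Comet, Flint, and Gala cover everything between them: the union {Hal, Ada, Jae, Ivy, Eli, Dee, Cal, Kit, Lou, Fay, Mae, Ben, Gus} is all of U.
No 3 of the 8 blocks cover everything (all 56 combinations miss at least one element), so 4 is optimal.

4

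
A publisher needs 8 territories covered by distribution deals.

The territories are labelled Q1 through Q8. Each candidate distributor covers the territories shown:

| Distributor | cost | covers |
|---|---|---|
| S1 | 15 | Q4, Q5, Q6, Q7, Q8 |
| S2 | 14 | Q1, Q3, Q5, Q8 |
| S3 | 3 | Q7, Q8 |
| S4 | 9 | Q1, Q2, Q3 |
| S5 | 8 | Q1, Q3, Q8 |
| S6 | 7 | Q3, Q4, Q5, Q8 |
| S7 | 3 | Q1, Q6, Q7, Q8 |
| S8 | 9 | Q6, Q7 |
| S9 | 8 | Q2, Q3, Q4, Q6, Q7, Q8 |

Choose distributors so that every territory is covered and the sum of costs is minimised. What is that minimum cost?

18

S6, S7, S9 together cover every territory (S6 ∪ S7 ∪ S9 = {Q1, Q2, Q3, Q4, Q5, Q6, Q7, Q8}); total cost 7 + 3 + 8 = 18.
No covering selection has total cost below 18.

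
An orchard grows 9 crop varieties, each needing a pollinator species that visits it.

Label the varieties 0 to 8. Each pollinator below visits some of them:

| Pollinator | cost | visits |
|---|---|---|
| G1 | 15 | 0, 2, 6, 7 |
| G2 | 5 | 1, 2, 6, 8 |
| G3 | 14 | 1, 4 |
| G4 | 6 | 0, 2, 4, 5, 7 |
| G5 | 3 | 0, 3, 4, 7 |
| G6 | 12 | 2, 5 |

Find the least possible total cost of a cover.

14

G2, G4, G5 together cover every variety (G2 ∪ G4 ∪ G5 = {0, 1, 2, 3, 4, 5, 6, 7, 8}); total cost 5 + 6 + 3 = 14.
No covering selection has total cost below 14.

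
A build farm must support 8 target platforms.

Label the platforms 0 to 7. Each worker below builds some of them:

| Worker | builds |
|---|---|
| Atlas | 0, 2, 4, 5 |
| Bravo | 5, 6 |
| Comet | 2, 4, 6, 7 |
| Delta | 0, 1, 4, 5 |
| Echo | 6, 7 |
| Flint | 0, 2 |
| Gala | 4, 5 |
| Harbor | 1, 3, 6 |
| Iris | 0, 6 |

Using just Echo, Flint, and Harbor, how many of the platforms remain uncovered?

Union of Echo, Flint, Harbor = {0, 1, 2, 3, 6, 7}.
Not covered: 4, 5 — 2 platforms.

2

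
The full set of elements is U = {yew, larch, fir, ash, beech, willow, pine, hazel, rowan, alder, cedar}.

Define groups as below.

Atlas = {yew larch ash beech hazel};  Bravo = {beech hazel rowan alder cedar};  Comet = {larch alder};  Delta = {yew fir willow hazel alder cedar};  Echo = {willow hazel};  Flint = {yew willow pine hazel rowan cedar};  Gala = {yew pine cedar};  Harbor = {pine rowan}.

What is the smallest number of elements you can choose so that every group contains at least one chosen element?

The 3 elements {larch, pine, hazel} hit every group.
The groups Comet, Echo, Gala are pairwise disjoint, so any hitting set needs a separate element for each — at least 3. Hence 3 is optimal.

3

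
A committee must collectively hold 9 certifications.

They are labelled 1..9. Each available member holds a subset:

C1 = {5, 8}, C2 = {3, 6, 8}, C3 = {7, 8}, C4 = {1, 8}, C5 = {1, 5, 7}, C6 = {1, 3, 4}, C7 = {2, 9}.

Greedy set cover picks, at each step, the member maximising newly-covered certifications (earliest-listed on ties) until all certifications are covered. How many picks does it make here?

Greedy: pick C2 (covers 3 new) → pick C5 (covers 3 new) → pick C7 (covers 2 new) → pick C6 (covers 1 new). Total picks: 4.

4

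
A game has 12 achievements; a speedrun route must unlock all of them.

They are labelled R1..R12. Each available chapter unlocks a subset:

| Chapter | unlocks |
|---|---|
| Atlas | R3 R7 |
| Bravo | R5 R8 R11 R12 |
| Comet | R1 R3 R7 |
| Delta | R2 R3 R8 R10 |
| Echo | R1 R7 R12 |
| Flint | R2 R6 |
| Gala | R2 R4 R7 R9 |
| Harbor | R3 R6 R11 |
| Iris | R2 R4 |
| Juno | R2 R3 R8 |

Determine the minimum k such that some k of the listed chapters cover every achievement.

5

Take {Bravo, Comet, Delta, Gala, Harbor}. Their union is {R1, R2, R3, R4, R5, R6, R7, R8, R9, R10, R11, R12}, which is all 12 achievements.
No 4 of the 10 chapters cover everything (all 210 combinations miss at least one achievement), so 5 is optimal.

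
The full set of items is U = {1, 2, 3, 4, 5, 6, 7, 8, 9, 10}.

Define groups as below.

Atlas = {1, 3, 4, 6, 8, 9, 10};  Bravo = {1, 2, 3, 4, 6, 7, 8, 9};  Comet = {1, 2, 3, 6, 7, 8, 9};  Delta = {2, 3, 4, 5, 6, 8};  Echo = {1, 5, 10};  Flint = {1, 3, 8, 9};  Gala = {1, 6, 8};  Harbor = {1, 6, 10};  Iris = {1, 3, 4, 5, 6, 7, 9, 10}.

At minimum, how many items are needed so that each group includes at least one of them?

2

Take H = {1, 5}. Each listed group contains at least one of these, so H is a hitting set of size 2.
No single item lies in every group, so at least 2 are needed and 2 is optimal.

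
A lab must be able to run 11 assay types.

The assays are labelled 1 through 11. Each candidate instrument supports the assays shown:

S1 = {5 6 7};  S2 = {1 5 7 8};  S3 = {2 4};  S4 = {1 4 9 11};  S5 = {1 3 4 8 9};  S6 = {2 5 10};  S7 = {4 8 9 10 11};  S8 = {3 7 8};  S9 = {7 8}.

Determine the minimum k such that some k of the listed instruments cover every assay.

Take {S1, S5, S6, S7}. Their union is {1, 2, 3, 4, 5, 6, 7, 8, 9, 10, 11}, which is all 11 assays.
No 3 of the 9 instruments cover everything (all 84 combinations miss at least one assay), so 4 is optimal.

4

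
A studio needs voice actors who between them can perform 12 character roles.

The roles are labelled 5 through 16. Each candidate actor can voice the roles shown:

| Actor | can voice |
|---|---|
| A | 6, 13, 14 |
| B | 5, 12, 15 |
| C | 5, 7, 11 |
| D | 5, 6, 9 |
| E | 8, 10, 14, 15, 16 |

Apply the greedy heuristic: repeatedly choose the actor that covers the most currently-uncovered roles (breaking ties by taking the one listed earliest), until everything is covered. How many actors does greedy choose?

Greedy: pick E (covers 5 new) → pick C (covers 3 new) → pick A (covers 2 new) → pick B (covers 1 new) → pick D (covers 1 new). Total picks: 5.

5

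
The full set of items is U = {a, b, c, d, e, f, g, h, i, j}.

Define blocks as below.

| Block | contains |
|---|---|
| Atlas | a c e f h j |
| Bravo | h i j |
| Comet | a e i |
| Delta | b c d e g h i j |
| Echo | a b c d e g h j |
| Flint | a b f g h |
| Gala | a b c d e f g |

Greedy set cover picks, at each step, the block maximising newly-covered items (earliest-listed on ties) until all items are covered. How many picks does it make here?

2

Greedy: pick Delta (covers 8 new) → pick Atlas (covers 2 new). Total picks: 2.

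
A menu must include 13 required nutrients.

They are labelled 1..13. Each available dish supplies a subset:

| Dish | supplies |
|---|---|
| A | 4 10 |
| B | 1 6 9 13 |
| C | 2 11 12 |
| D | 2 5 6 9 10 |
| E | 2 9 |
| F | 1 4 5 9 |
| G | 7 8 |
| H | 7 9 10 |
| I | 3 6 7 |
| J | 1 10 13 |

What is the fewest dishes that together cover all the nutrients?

C and F and G and I and J together: C ∪ F ∪ G ∪ I ∪ J = {1, 2, 3, 4, 5, 6, 7, 8, 9, 10, 11, 12, 13} — every nutrient is covered.
No 4 of the 10 dishes cover everything (all 210 combinations miss at least one nutrient), so 5 is optimal.

5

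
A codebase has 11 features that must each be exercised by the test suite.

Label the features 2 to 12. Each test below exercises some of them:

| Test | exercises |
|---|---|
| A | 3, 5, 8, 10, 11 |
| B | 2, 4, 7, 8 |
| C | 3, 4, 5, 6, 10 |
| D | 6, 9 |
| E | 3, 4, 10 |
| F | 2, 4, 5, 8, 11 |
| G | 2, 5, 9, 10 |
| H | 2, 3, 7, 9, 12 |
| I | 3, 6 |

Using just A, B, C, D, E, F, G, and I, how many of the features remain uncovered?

Union of A, B, C, D, E, F, G, I = {2, 3, 4, 5, 6, 7, 8, 9, 10, 11}.
Not covered: 12 — 1 feature.

1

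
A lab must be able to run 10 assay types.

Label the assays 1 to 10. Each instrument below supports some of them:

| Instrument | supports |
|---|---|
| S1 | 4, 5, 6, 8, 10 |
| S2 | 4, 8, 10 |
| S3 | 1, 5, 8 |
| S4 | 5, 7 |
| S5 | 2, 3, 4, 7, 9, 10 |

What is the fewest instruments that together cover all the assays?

Take {S1, S3, S5}. Their union is {1, 2, 3, 4, 5, 6, 7, 8, 9, 10}, which is all 10 assays.
Only S3 contains 1, so S3 is forced; the remaining 7 assays need at least 2 more instruments (each remaining instrument adds at most 6) — so at least 3 instruments are needed, and 3 is optimal.

3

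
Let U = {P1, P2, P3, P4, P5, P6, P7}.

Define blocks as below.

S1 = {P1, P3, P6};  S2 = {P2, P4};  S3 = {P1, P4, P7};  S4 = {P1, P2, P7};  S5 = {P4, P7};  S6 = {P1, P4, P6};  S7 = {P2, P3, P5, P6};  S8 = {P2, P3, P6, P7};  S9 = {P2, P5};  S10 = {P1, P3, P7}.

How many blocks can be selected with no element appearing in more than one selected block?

S1, S5, S9 are pairwise disjoint (S1={P1,P3,P6}; S5={P4,P7}; S9={P2,P5}).
Every remaining block overlaps one of these, and no 4 of the listed blocks are pairwise disjoint, so 3 is the maximum.

3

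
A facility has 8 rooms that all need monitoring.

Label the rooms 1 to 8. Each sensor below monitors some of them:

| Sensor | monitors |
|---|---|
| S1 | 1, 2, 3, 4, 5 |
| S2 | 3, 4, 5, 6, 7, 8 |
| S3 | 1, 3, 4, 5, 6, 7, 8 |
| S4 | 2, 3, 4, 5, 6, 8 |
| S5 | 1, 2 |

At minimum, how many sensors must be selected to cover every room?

S1 and S2 together: S1 ∪ S2 = {1, 2, 3, 4, 5, 6, 7, 8} — every room is covered.
No single sensor has all 8 rooms (the largest, S3, has 7), so 2 is optimal.

2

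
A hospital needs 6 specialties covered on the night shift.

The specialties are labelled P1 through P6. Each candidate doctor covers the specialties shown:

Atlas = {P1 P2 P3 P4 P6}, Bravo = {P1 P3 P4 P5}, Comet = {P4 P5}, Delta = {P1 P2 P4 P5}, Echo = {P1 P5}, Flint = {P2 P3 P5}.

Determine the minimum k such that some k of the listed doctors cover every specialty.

Atlas and Comet together: Atlas ∪ Comet = {P1, P2, P3, P4, P5, P6} — every specialty is covered.
No single doctor has all 6 specialties (the largest, Atlas, has 5), so 2 is optimal.

2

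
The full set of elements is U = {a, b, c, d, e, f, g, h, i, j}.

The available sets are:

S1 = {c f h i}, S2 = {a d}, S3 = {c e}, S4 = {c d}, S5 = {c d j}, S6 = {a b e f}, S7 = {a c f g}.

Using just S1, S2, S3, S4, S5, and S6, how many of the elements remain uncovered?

Union of S1, S2, S3, S4, S5, S6 = {a, b, c, d, e, f, h, i, j}.
Not covered: g — 1 element.

1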